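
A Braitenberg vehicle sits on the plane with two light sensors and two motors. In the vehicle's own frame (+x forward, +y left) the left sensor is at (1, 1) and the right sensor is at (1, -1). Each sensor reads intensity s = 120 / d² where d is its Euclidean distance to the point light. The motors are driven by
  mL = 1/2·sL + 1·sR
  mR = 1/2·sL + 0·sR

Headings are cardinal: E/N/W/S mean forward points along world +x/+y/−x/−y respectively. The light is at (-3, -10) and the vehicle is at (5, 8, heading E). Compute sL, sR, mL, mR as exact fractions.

left sensor world pos  = (6, 9); dL² = 442
right sensor world pos = (6, 7); dR² = 370
sL = 120/442 = 60/221
sR = 120/370 = 12/37
mL = 1/2·sL + 1·sR = 3762/8177
mR = 1/2·sL + 0·sR = 30/221

60/221 12/37 3762/8177 30/221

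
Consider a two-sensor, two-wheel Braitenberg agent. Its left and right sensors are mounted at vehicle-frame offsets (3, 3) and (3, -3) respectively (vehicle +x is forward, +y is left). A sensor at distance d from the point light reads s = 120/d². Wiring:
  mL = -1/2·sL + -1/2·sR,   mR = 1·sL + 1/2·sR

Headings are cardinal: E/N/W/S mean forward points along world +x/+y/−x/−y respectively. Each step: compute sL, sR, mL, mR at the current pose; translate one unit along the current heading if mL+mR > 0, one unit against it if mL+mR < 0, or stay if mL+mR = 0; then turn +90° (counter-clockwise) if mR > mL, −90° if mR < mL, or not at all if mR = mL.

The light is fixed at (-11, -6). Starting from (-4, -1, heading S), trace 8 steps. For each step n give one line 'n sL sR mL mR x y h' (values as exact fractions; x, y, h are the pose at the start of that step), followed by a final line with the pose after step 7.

n=0: pose=(-4,-1,S); sL=15/13, sR=6; mL=-93/26, mR=54/13; mL+mR=15/26 → advance +1; mR−mL=201/26 → turn +1·90°
n=1: pose=(-4,-2,E); sL=120/149, sR=120/101; mL=-15000/15049, mR=21060/15049; mL+mR=60/149 → advance +1; mR−mL=36060/15049 → turn +1·90°
n=2: pose=(-3,-2,N); sL=60/37, sR=12/17; mL=-732/629, mR=1242/629; mL+mR=30/37 → advance +1; mR−mL=1974/629 → turn +1·90°
n=3: pose=(-3,-1,W); sL=120/29, sR=120/89; mL=-7080/2581, mR=12420/2581; mL+mR=60/29 → advance +1; mR−mL=19500/2581 → turn +1·90°
n=4: pose=(-4,-1,S); sL=15/13, sR=6; mL=-93/26, mR=54/13; mL+mR=15/26 → advance +1; mR−mL=201/26 → turn +1·90°
n=5: pose=(-4,-2,E); sL=120/149, sR=120/101; mL=-15000/15049, mR=21060/15049; mL+mR=60/149 → advance +1; mR−mL=36060/15049 → turn +1·90°
n=6: pose=(-3,-2,N); sL=60/37, sR=12/17; mL=-732/629, mR=1242/629; mL+mR=30/37 → advance +1; mR−mL=1974/629 → turn +1·90°
n=7: pose=(-3,-1,W); sL=120/29, sR=120/89; mL=-7080/2581, mR=12420/2581; mL+mR=60/29 → advance +1; mR−mL=19500/2581 → turn +1·90°

0 15/13 6 -93/26 54/13 -4 -1 S
1 120/149 120/101 -15000/15049 21060/15049 -4 -2 E
2 60/37 12/17 -732/629 1242/629 -3 -2 N
3 120/29 120/89 -7080/2581 12420/2581 -3 -1 W
4 15/13 6 -93/26 54/13 -4 -1 S
5 120/149 120/101 -15000/15049 21060/15049 -4 -2 E
6 60/37 12/17 -732/629 1242/629 -3 -2 N
7 120/29 120/89 -7080/2581 12420/2581 -3 -1 W
final -4 -1 S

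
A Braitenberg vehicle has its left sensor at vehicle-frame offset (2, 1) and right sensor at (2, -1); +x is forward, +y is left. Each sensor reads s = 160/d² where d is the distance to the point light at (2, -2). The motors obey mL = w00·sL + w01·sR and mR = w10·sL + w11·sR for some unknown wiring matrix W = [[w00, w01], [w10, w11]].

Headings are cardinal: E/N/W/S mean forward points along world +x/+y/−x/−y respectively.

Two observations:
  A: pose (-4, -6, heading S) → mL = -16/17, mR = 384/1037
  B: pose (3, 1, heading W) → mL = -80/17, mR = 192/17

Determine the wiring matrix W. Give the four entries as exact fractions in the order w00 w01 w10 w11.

obs A: pose=(-4,-6,S) → sL=160/61, sR=32/17, mL=-16/17, mR=384/1037
obs B: pose=(3,1,W) → sL=32, sR=160/17, mL=-80/17, mR=192/17
sensor matrix S = [[160/61, 32/17], [32, 160/17]]; det S = -36864/1037
solve [mL_A; mL_B] = S·[w00; w01] and [mR_A; mR_B] = S·[w10; w11]:
  w00 = 0, w01 = -1/2, w10 = 1/2, w11 = -1/2

0 -1/2 1/2 -1/2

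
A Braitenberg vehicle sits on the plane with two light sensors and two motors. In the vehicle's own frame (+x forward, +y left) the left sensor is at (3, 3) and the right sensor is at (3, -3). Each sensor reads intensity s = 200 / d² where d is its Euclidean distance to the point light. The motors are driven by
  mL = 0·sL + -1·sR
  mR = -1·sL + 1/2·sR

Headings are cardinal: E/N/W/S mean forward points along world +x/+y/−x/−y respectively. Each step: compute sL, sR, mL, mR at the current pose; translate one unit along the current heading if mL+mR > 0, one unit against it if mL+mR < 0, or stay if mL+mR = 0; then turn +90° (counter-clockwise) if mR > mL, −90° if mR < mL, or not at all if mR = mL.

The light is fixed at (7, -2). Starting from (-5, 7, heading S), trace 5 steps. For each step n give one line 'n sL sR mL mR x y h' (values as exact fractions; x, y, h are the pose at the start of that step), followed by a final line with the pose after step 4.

n=0: pose=(-5,7,S); sL=200/117, sR=200/261; mL=-200/261, mR=-500/377; mL+mR=-7100/3393 → advance -1; mR−mL=-1900/3393 → turn -1·90°
n=1: pose=(-5,8,W); sL=100/137, sR=100/197; mL=-100/197, mR=-12850/26989; mL+mR=-26550/26989 → advance -1; mR−mL=850/26989 → turn +1·90°
n=2: pose=(-4,8,S); sL=200/113, sR=40/49; mL=-40/49, mR=-7540/5537; mL+mR=-12060/5537 → advance -1; mR−mL=-3020/5537 → turn -1·90°
n=3: pose=(-4,9,W); sL=10/13, sR=25/49; mL=-25/49, mR=-655/1274; mL+mR=-1305/1274 → advance -1; mR−mL=-5/1274 → turn -1·90°
n=4: pose=(-3,9,N); sL=40/73, sR=40/49; mL=-40/49, mR=-500/3577; mL+mR=-3420/3577 → advance -1; mR−mL=2420/3577 → turn +1·90°

0 200/117 200/261 -200/261 -500/377 -5 7 S
1 100/137 100/197 -100/197 -12850/26989 -5 8 W
2 200/113 40/49 -40/49 -7540/5537 -4 8 S
3 10/13 25/49 -25/49 -655/1274 -4 9 W
4 40/73 40/49 -40/49 -500/3577 -3 9 N
final -3 8 W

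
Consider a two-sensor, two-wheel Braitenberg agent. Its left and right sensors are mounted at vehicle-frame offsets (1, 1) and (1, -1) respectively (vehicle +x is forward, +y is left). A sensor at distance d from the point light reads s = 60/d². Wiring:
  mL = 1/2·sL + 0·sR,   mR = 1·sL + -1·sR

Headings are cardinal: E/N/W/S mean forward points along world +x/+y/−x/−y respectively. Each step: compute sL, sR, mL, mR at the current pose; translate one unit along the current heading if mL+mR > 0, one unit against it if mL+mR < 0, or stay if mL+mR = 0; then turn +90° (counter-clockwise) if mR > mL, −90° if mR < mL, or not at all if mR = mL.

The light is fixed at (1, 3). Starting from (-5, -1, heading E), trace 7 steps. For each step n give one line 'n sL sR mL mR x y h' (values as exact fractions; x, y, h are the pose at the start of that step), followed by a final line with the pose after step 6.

0 30/17 6/5 15/17 48/85 -5 -1 E
1 60/41 60/61 30/41 1200/2501 -4 -1 S
2 5/6 15/13 5/12 -25/78 -4 -2 W
3 12/13 60/41 6/13 -288/533 -5 -2 N
4 6/5 30/37 3/5 72/185 -5 -3 E
5 12/13 12/17 6/13 48/221 -4 -3 S
6 3/5 5/6 3/10 -7/30 -4 -4 W
final -5 -4 N

n=0: pose=(-5,-1,E); sL=30/17, sR=6/5; mL=15/17, mR=48/85; mL+mR=123/85 → advance +1; mR−mL=-27/85 → turn -1·90°
n=1: pose=(-4,-1,S); sL=60/41, sR=60/61; mL=30/41, mR=1200/2501; mL+mR=3030/2501 → advance +1; mR−mL=-630/2501 → turn -1·90°
n=2: pose=(-4,-2,W); sL=5/6, sR=15/13; mL=5/12, mR=-25/78; mL+mR=5/52 → advance +1; mR−mL=-115/156 → turn -1·90°
n=3: pose=(-5,-2,N); sL=12/13, sR=60/41; mL=6/13, mR=-288/533; mL+mR=-42/533 → advance -1; mR−mL=-534/533 → turn -1·90°
n=4: pose=(-5,-3,E); sL=6/5, sR=30/37; mL=3/5, mR=72/185; mL+mR=183/185 → advance +1; mR−mL=-39/185 → turn -1·90°
n=5: pose=(-4,-3,S); sL=12/13, sR=12/17; mL=6/13, mR=48/221; mL+mR=150/221 → advance +1; mR−mL=-54/221 → turn -1·90°
n=6: pose=(-4,-4,W); sL=3/5, sR=5/6; mL=3/10, mR=-7/30; mL+mR=1/15 → advance +1; mR−mL=-8/15 → turn -1·90°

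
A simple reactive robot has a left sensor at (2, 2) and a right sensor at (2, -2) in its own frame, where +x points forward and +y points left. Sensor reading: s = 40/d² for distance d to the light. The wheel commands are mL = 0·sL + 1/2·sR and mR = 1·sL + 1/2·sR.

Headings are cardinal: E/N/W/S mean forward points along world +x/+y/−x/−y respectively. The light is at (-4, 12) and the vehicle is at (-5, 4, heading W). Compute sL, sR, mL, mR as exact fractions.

left sensor world pos  = (-7, 2); dL² = 109
right sensor world pos = (-7, 6); dR² = 45
sL = 40/109 = 40/109
sR = 40/45 = 8/9
mL = 0·sL + 1/2·sR = 4/9
mR = 1·sL + 1/2·sR = 796/981

40/109 8/9 4/9 796/981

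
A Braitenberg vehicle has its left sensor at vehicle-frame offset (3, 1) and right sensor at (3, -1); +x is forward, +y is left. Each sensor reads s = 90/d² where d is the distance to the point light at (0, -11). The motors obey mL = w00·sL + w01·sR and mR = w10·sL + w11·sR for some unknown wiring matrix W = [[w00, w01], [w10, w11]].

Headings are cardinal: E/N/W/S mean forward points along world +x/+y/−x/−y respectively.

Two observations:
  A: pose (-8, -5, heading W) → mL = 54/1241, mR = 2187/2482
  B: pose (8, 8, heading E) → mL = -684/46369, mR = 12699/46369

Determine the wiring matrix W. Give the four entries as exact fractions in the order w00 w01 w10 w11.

1/2 -1/2 1 1/2

obs A: pose=(-8,-5,W) → sL=45/73, sR=9/17, mL=54/1241, mR=2187/2482
obs B: pose=(8,8,E) → sL=90/521, sR=18/89, mL=-684/46369, mR=12699/46369
sensor matrix S = [[45/73, 9/17], [90/521, 18/89]]; det S = 1911600/57543929
solve [mL_A; mL_B] = S·[w00; w01] and [mR_A; mR_B] = S·[w10; w11]:
  w00 = 1/2, w01 = -1/2, w10 = 1, w11 = 1/2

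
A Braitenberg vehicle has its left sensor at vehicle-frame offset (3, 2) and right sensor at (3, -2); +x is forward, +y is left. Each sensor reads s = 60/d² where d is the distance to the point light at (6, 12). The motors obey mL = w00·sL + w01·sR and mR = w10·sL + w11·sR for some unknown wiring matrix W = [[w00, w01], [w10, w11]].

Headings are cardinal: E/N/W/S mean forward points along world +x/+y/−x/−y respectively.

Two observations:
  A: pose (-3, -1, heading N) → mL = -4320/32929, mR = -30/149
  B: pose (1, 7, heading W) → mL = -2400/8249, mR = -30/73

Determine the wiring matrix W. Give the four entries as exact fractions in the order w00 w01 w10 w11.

obs A: pose=(-3,-1,N) → sL=60/221, sR=60/149, mL=-4320/32929, mR=-30/149
obs B: pose=(1,7,W) → sL=60/113, sR=60/73, mL=-2400/8249, mR=-30/73
sensor matrix S = [[60/221, 60/149], [60/113, 60/73]]; det S = 2534400/271631321
solve [mL_A; mL_B] = S·[w00; w01] and [mR_A; mR_B] = S·[w10; w11]:
  w00 = 1, w01 = -1, w10 = 0, w11 = -1/2

1 -1 0 -1/2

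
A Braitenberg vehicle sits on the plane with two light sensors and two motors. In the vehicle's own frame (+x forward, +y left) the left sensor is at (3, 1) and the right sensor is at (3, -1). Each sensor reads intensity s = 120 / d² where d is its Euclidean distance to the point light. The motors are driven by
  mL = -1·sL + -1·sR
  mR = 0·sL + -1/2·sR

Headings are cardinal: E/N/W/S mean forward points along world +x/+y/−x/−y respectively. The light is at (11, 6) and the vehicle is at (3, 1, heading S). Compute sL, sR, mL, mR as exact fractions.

left sensor world pos  = (4, -2); dL² = 113
right sensor world pos = (2, -2); dR² = 145
sL = 120/113 = 120/113
sR = 120/145 = 24/29
mL = -1·sL + -1·sR = -6192/3277
mR = 0·sL + -1/2·sR = -12/29

120/113 24/29 -6192/3277 -12/29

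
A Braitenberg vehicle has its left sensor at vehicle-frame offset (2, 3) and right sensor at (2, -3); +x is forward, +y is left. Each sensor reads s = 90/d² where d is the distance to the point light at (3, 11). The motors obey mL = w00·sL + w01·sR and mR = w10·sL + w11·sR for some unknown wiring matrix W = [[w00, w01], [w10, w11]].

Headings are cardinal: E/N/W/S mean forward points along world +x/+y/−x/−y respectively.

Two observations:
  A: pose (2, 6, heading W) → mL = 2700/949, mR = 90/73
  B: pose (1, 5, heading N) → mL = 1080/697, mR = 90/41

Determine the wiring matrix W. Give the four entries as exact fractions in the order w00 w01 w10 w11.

obs A: pose=(2,6,W) → sL=90/73, sR=90/13, mL=2700/949, mR=90/73
obs B: pose=(1,5,N) → sL=90/41, sR=90/17, mL=1080/697, mR=90/41
sensor matrix S = [[90/73, 90/13], [90/41, 90/17]]; det S = -5734800/661453
solve [mL_A; mL_B] = S·[w00; w01] and [mR_A; mR_B] = S·[w10; w11]:
  w00 = -1/2, w01 = 1/2, w10 = 1, w11 = 0

-1/2 1/2 1 0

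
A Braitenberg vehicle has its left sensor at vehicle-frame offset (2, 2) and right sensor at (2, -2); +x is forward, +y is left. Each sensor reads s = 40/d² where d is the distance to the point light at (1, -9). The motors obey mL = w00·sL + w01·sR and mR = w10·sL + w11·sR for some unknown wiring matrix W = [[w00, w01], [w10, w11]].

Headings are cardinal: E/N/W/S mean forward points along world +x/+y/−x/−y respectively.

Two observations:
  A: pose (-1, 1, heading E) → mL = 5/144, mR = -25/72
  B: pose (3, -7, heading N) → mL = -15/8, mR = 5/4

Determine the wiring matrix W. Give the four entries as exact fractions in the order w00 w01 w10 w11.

-1 1/2 1 -1

obs A: pose=(-1,1,E) → sL=5/18, sR=5/8, mL=5/144, mR=-25/72
obs B: pose=(3,-7,N) → sL=5/2, sR=5/4, mL=-15/8, mR=5/4
sensor matrix S = [[5/18, 5/8], [5/2, 5/4]]; det S = -175/144
solve [mL_A; mL_B] = S·[w00; w01] and [mR_A; mR_B] = S·[w10; w11]:
  w00 = -1, w01 = 1/2, w10 = 1, w11 = -1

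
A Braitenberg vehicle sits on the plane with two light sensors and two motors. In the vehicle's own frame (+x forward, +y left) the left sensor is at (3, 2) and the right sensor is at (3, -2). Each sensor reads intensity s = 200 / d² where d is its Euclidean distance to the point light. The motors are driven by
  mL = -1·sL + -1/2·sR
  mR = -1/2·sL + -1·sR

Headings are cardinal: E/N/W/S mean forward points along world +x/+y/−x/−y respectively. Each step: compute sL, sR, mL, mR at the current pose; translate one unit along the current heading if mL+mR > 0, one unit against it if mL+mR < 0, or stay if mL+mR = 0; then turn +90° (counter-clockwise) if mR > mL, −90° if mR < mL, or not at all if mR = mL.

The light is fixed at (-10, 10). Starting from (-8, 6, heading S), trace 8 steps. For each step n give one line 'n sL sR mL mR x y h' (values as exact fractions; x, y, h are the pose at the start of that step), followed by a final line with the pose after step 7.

0 40/13 200/49 -3260/637 -3580/637 -8 6 S
1 100/13 100 -750/13 -1350/13 -8 7 W
2 200 8 -204 -108 -7 7 N
3 50/9 50 -275/9 -475/9 -7 6 W
4 40 200/37 -1580/37 -940/37 -6 6 N
5 4 20 -14 -22 -6 5 W
6 200/13 200/53 -11900/689 -7900/689 -5 5 N
7 50/17 10 -135/17 -195/17 -5 4 W
final -4 4 N

n=0: pose=(-8,6,S); sL=40/13, sR=200/49; mL=-3260/637, mR=-3580/637; mL+mR=-6840/637 → advance -1; mR−mL=-320/637 → turn -1·90°
n=1: pose=(-8,7,W); sL=100/13, sR=100; mL=-750/13, mR=-1350/13; mL+mR=-2100/13 → advance -1; mR−mL=-600/13 → turn -1·90°
n=2: pose=(-7,7,N); sL=200, sR=8; mL=-204, mR=-108; mL+mR=-312 → advance -1; mR−mL=96 → turn +1·90°
n=3: pose=(-7,6,W); sL=50/9, sR=50; mL=-275/9, mR=-475/9; mL+mR=-250/3 → advance -1; mR−mL=-200/9 → turn -1·90°
n=4: pose=(-6,6,N); sL=40, sR=200/37; mL=-1580/37, mR=-940/37; mL+mR=-2520/37 → advance -1; mR−mL=640/37 → turn +1·90°
n=5: pose=(-6,5,W); sL=4, sR=20; mL=-14, mR=-22; mL+mR=-36 → advance -1; mR−mL=-8 → turn -1·90°
n=6: pose=(-5,5,N); sL=200/13, sR=200/53; mL=-11900/689, mR=-7900/689; mL+mR=-19800/689 → advance -1; mR−mL=4000/689 → turn +1·90°
n=7: pose=(-5,4,W); sL=50/17, sR=10; mL=-135/17, mR=-195/17; mL+mR=-330/17 → advance -1; mR−mL=-60/17 → turn -1·90°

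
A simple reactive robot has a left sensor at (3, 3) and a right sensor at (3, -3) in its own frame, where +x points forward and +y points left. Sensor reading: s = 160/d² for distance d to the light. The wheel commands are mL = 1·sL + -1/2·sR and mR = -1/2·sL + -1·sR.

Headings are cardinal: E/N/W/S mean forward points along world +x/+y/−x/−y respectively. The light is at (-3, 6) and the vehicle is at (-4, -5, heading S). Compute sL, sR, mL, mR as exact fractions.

left sensor world pos  = (-1, -8); dL² = 200
right sensor world pos = (-7, -8); dR² = 212
sL = 160/200 = 4/5
sR = 160/212 = 40/53
mL = 1·sL + -1/2·sR = 112/265
mR = -1/2·sL + -1·sR = -306/265

4/5 40/53 112/265 -306/265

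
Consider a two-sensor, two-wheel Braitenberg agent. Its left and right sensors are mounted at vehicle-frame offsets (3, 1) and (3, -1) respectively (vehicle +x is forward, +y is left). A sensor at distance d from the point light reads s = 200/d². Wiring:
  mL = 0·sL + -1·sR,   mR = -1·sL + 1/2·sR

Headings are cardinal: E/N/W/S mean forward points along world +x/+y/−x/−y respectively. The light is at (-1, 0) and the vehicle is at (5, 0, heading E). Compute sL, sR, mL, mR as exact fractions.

100/41 100/41 -100/41 -50/41

left sensor world pos  = (8, 1); dL² = 82
right sensor world pos = (8, -1); dR² = 82
sL = 200/82 = 100/41
sR = 200/82 = 100/41
mL = 0·sL + -1·sR = -100/41
mR = -1·sL + 1/2·sR = -50/41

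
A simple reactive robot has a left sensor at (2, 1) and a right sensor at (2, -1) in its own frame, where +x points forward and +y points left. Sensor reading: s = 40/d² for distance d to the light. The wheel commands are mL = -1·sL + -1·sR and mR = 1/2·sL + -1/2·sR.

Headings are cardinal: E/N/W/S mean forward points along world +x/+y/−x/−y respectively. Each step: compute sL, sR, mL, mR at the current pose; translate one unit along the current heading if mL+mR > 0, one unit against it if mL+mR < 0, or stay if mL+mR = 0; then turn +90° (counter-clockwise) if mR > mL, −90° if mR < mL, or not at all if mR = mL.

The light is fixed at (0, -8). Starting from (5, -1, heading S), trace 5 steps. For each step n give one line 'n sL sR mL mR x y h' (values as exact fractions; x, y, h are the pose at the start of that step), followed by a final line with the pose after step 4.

0 40/61 40/41 -4080/2501 -400/2501 5 -1 S
1 4/13 20/49 -456/637 -32/637 5 0 E
2 40/109 8/25 -1872/2725 64/2725 4 0 N
3 1 10/17 -27/17 7/34 4 -1 W
4 40/61 40/41 -4080/2501 -400/2501 5 -1 S
final 5 0 E

n=0: pose=(5,-1,S); sL=40/61, sR=40/41; mL=-4080/2501, mR=-400/2501; mL+mR=-4480/2501 → advance -1; mR−mL=3680/2501 → turn +1·90°
n=1: pose=(5,0,E); sL=4/13, sR=20/49; mL=-456/637, mR=-32/637; mL+mR=-488/637 → advance -1; mR−mL=424/637 → turn +1·90°
n=2: pose=(4,0,N); sL=40/109, sR=8/25; mL=-1872/2725, mR=64/2725; mL+mR=-1808/2725 → advance -1; mR−mL=1936/2725 → turn +1·90°
n=3: pose=(4,-1,W); sL=1, sR=10/17; mL=-27/17, mR=7/34; mL+mR=-47/34 → advance -1; mR−mL=61/34 → turn +1·90°
n=4: pose=(5,-1,S); sL=40/61, sR=40/41; mL=-4080/2501, mR=-400/2501; mL+mR=-4480/2501 → advance -1; mR−mL=3680/2501 → turn +1·90°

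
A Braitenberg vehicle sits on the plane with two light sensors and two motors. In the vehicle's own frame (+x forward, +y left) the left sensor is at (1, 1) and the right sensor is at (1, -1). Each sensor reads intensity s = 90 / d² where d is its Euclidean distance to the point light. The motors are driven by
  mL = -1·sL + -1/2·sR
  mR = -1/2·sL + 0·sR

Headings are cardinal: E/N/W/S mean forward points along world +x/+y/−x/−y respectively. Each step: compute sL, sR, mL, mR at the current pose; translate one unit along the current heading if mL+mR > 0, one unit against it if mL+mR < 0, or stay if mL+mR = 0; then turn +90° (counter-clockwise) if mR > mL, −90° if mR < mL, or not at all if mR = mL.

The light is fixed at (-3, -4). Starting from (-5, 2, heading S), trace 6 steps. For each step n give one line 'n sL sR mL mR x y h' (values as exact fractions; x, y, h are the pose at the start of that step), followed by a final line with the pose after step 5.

n=0: pose=(-5,2,S); sL=45/13, sR=45/17; mL=-2115/442, mR=-45/26; mL+mR=-1440/221 → advance -1; mR−mL=675/221 → turn +1·90°
n=1: pose=(-5,3,E); sL=18/13, sR=90/37; mL=-1251/481, mR=-9/13; mL+mR=-1584/481 → advance -1; mR−mL=918/481 → turn +1·90°
n=2: pose=(-6,3,N); sL=9/8, sR=45/34; mL=-243/136, mR=-9/16; mL+mR=-639/272 → advance -1; mR−mL=333/272 → turn +1·90°
n=3: pose=(-6,2,W); sL=90/41, sR=18/13; mL=-1539/533, mR=-45/41; mL+mR=-2124/533 → advance -1; mR−mL=954/533 → turn +1·90°
n=4: pose=(-5,2,S); sL=45/13, sR=45/17; mL=-2115/442, mR=-45/26; mL+mR=-1440/221 → advance -1; mR−mL=675/221 → turn +1·90°
n=5: pose=(-5,3,E); sL=18/13, sR=90/37; mL=-1251/481, mR=-9/13; mL+mR=-1584/481 → advance -1; mR−mL=918/481 → turn +1·90°

0 45/13 45/17 -2115/442 -45/26 -5 2 S
1 18/13 90/37 -1251/481 -9/13 -5 3 E
2 9/8 45/34 -243/136 -9/16 -6 3 N
3 90/41 18/13 -1539/533 -45/41 -6 2 W
4 45/13 45/17 -2115/442 -45/26 -5 2 S
5 18/13 90/37 -1251/481 -9/13 -5 3 E
final -6 3 N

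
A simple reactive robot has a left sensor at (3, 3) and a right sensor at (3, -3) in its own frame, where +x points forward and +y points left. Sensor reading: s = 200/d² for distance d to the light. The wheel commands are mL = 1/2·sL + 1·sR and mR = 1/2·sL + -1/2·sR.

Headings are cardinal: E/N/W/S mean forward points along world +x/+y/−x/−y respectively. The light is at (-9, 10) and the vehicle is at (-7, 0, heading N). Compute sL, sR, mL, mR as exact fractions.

left sensor world pos  = (-10, 3); dL² = 50
right sensor world pos = (-4, 3); dR² = 74
sL = 200/50 = 4
sR = 200/74 = 100/37
mL = 1/2·sL + 1·sR = 174/37
mR = 1/2·sL + -1/2·sR = 24/37

4 100/37 174/37 24/37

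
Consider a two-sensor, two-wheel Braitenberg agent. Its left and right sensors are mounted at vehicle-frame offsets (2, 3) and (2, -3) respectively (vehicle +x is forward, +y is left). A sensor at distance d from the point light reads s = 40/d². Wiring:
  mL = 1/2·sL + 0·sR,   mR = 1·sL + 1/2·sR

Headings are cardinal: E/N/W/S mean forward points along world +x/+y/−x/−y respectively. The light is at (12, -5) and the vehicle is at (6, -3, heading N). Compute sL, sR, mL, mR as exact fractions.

40/97 8/5 20/97 588/485

left sensor world pos  = (3, -1); dL² = 97
right sensor world pos = (9, -1); dR² = 25
sL = 40/97 = 40/97
sR = 40/25 = 8/5
mL = 1/2·sL + 0·sR = 20/97
mR = 1·sL + 1/2·sR = 588/485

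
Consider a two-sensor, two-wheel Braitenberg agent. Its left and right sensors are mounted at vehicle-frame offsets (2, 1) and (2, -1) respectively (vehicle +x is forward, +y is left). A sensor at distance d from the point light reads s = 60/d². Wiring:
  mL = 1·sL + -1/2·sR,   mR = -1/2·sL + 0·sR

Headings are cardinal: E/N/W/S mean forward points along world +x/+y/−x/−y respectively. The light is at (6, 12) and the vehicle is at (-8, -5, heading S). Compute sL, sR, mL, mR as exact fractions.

left sensor world pos  = (-7, -7); dL² = 530
right sensor world pos = (-9, -7); dR² = 586
sL = 60/530 = 6/53
sR = 60/586 = 30/293
mL = 1·sL + -1/2·sR = 963/15529
mR = -1/2·sL + 0·sR = -3/53

6/53 30/293 963/15529 -3/53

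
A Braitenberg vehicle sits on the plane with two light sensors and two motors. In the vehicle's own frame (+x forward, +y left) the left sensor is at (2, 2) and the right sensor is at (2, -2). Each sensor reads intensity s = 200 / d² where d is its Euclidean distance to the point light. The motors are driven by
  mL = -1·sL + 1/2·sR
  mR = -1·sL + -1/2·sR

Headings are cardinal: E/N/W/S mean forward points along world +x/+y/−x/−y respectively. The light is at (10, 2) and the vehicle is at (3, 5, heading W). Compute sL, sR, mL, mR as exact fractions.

left sensor world pos  = (1, 3); dL² = 82
right sensor world pos = (1, 7); dR² = 106
sL = 200/82 = 100/41
sR = 200/106 = 100/53
mL = -1·sL + 1/2·sR = -3250/2173
mR = -1·sL + -1/2·sR = -7350/2173

100/41 100/53 -3250/2173 -7350/2173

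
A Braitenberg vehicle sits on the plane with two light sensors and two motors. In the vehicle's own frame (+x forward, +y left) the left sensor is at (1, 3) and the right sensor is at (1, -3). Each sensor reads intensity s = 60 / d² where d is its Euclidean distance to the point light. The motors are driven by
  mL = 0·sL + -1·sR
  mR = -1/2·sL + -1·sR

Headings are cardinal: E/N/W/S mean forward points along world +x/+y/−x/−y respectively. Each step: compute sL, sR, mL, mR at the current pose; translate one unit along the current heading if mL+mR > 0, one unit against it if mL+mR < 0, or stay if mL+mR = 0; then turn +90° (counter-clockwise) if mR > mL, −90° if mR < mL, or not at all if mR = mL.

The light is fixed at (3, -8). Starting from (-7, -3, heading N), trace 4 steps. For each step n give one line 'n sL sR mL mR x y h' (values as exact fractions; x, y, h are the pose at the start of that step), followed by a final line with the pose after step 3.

n=0: pose=(-7,-3,N); sL=12/41, sR=12/17; mL=-12/17, mR=-594/697; mL+mR=-1086/697 → advance -1; mR−mL=-6/41 → turn -1·90°
n=1: pose=(-7,-4,E); sL=6/13, sR=30/41; mL=-30/41, mR=-513/533; mL+mR=-903/533 → advance -1; mR−mL=-3/13 → turn -1·90°
n=2: pose=(-8,-4,S); sL=60/73, sR=12/41; mL=-12/41, mR=-2106/2993; mL+mR=-2982/2993 → advance -1; mR−mL=-30/73 → turn -1·90°
n=3: pose=(-8,-3,W); sL=15/37, sR=15/52; mL=-15/52, mR=-945/1924; mL+mR=-375/481 → advance -1; mR−mL=-15/74 → turn -1·90°

0 12/41 12/17 -12/17 -594/697 -7 -3 N
1 6/13 30/41 -30/41 -513/533 -7 -4 E
2 60/73 12/41 -12/41 -2106/2993 -8 -4 S
3 15/37 15/52 -15/52 -945/1924 -8 -3 W
final -7 -3 N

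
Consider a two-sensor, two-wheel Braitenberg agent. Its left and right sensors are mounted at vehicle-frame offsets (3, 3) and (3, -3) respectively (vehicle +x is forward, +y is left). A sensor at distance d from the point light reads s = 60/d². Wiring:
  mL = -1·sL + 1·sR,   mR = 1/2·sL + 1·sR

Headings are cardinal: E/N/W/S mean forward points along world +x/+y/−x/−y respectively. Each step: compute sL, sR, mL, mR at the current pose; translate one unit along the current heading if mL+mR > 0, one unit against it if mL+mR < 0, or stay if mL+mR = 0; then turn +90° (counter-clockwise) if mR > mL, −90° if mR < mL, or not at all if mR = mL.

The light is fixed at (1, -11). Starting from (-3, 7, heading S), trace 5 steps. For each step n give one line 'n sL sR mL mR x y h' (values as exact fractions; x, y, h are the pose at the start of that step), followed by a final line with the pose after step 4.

0 30/113 30/137 -720/15481 5445/15481 -3 7 S
1 60/401 60/197 12240/78997 29970/78997 -3 6 E
2 15/109 3/20 27/2180 477/2180 -2 6 N
3 20/87 20/159 -160/1537 370/1537 -2 7 W
4 30/113 30/137 -720/15481 5445/15481 -3 7 S
final -3 6 E

n=0: pose=(-3,7,S); sL=30/113, sR=30/137; mL=-720/15481, mR=5445/15481; mL+mR=4725/15481 → advance +1; mR−mL=45/113 → turn +1·90°
n=1: pose=(-3,6,E); sL=60/401, sR=60/197; mL=12240/78997, mR=29970/78997; mL+mR=42210/78997 → advance +1; mR−mL=90/401 → turn +1·90°
n=2: pose=(-2,6,N); sL=15/109, sR=3/20; mL=27/2180, mR=477/2180; mL+mR=126/545 → advance +1; mR−mL=45/218 → turn +1·90°
n=3: pose=(-2,7,W); sL=20/87, sR=20/159; mL=-160/1537, mR=370/1537; mL+mR=210/1537 → advance +1; mR−mL=10/29 → turn +1·90°
n=4: pose=(-3,7,S); sL=30/113, sR=30/137; mL=-720/15481, mR=5445/15481; mL+mR=4725/15481 → advance +1; mR−mL=45/113 → turn +1·90°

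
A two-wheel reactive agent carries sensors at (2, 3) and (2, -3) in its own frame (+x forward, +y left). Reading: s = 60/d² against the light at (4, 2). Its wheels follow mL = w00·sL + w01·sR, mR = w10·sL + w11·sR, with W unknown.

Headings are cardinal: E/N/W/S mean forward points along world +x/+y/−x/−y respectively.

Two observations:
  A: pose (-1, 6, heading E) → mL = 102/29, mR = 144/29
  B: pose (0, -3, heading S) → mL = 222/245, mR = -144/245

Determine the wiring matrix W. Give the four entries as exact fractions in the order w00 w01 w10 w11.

obs A: pose=(-1,6,E) → sL=30/29, sR=6, mL=102/29, mR=144/29
obs B: pose=(0,-3,S) → sL=6/5, sR=30/49, mL=222/245, mR=-144/245
sensor matrix S = [[30/29, 6], [6/5, 30/49]]; det S = -46656/7105
solve [mL_A; mL_B] = S·[w00; w01] and [mR_A; mR_B] = S·[w10; w11]:
  w00 = 1/2, w01 = 1/2, w10 = -1, w11 = 1

1/2 1/2 -1 1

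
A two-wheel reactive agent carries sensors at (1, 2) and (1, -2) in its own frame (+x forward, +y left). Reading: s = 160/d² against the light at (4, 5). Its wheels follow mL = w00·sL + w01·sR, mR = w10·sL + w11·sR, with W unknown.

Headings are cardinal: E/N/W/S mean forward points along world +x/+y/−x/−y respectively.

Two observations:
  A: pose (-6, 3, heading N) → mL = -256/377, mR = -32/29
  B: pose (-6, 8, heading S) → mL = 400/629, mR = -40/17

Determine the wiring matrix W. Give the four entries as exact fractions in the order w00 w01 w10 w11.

obs A: pose=(-6,3,N) → sL=32/29, sR=32/13, mL=-256/377, mR=-32/29
obs B: pose=(-6,8,S) → sL=40/17, sR=40/37, mL=400/629, mR=-40/17
sensor matrix S = [[32/29, 32/13], [40/17, 40/37]]; det S = -1090560/237133
solve [mL_A; mL_B] = S·[w00; w01] and [mR_A; mR_B] = S·[w10; w11]:
  w00 = 1/2, w01 = -1/2, w10 = -1, w11 = 0

1/2 -1/2 -1 0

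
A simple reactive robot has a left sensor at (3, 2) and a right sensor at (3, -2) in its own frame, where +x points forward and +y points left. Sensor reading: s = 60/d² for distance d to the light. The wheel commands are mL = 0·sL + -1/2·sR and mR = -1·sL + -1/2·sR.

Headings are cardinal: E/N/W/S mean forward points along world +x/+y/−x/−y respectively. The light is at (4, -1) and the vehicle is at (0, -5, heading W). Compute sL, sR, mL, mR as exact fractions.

left sensor world pos  = (-3, -7); dL² = 85
right sensor world pos = (-3, -3); dR² = 53
sL = 60/85 = 12/17
sR = 60/53 = 60/53
mL = 0·sL + -1/2·sR = -30/53
mR = -1·sL + -1/2·sR = -1146/901

12/17 60/53 -30/53 -1146/901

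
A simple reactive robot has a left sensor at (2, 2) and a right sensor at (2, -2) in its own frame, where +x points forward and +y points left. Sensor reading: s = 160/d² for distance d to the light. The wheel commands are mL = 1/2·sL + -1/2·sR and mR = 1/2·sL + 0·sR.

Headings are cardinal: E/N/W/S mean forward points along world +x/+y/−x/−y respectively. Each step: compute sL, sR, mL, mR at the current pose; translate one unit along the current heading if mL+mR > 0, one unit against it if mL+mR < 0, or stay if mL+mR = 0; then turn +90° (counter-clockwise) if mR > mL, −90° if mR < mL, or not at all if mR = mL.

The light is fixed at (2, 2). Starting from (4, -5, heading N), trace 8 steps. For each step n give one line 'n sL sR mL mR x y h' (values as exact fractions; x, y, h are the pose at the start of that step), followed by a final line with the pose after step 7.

0 32/5 160/41 256/205 16/5 4 -5 N
1 5/2 10 -15/4 5/4 4 -4 W
2 160/89 32/13 -384/1157 80/89 5 -4 S
3 16/5 80/53 224/265 8/5 5 -5 E
4 160/29 160/61 2560/1769 80/29 6 -5 N
5 40/17 8 -48/17 20/17 6 -4 W
6 160/113 160/73 -3200/8249 80/113 7 -4 S
7 80/37 16/13 224/481 40/37 7 -5 E
final 8 -5 N

n=0: pose=(4,-5,N); sL=32/5, sR=160/41; mL=256/205, mR=16/5; mL+mR=912/205 → advance +1; mR−mL=80/41 → turn +1·90°
n=1: pose=(4,-4,W); sL=5/2, sR=10; mL=-15/4, mR=5/4; mL+mR=-5/2 → advance -1; mR−mL=5 → turn +1·90°
n=2: pose=(5,-4,S); sL=160/89, sR=32/13; mL=-384/1157, mR=80/89; mL+mR=656/1157 → advance +1; mR−mL=16/13 → turn +1·90°
n=3: pose=(5,-5,E); sL=16/5, sR=80/53; mL=224/265, mR=8/5; mL+mR=648/265 → advance +1; mR−mL=40/53 → turn +1·90°
n=4: pose=(6,-5,N); sL=160/29, sR=160/61; mL=2560/1769, mR=80/29; mL+mR=7440/1769 → advance +1; mR−mL=80/61 → turn +1·90°
n=5: pose=(6,-4,W); sL=40/17, sR=8; mL=-48/17, mR=20/17; mL+mR=-28/17 → advance -1; mR−mL=4 → turn +1·90°
n=6: pose=(7,-4,S); sL=160/113, sR=160/73; mL=-3200/8249, mR=80/113; mL+mR=2640/8249 → advance +1; mR−mL=80/73 → turn +1·90°
n=7: pose=(7,-5,E); sL=80/37, sR=16/13; mL=224/481, mR=40/37; mL+mR=744/481 → advance +1; mR−mL=8/13 → turn +1·90°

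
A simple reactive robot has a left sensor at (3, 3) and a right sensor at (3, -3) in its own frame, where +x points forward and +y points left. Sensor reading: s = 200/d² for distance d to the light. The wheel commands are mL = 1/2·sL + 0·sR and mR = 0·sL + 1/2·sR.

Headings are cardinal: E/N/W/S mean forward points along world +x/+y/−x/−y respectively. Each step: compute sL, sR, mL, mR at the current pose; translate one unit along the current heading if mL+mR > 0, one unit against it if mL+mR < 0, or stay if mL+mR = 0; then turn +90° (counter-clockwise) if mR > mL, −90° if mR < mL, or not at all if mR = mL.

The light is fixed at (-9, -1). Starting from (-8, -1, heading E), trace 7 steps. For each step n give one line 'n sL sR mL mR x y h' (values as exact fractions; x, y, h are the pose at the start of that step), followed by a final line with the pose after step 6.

n=0: pose=(-8,-1,E); sL=8, sR=8; mL=4, mR=4; mL+mR=8 → advance +1; mR−mL=0 → turn +0·90°
n=1: pose=(-7,-1,E); sL=100/17, sR=100/17; mL=50/17, mR=50/17; mL+mR=100/17 → advance +1; mR−mL=0 → turn +0·90°
n=2: pose=(-6,-1,E); sL=40/9, sR=40/9; mL=20/9, mR=20/9; mL+mR=40/9 → advance +1; mR−mL=0 → turn +0·90°
n=3: pose=(-5,-1,E); sL=100/29, sR=100/29; mL=50/29, mR=50/29; mL+mR=100/29 → advance +1; mR−mL=0 → turn +0·90°
n=4: pose=(-4,-1,E); sL=200/73, sR=200/73; mL=100/73, mR=100/73; mL+mR=200/73 → advance +1; mR−mL=0 → turn +0·90°
n=5: pose=(-3,-1,E); sL=20/9, sR=20/9; mL=10/9, mR=10/9; mL+mR=20/9 → advance +1; mR−mL=0 → turn +0·90°
n=6: pose=(-2,-1,E); sL=200/109, sR=200/109; mL=100/109, mR=100/109; mL+mR=200/109 → advance +1; mR−mL=0 → turn +0·90°

0 8 8 4 4 -8 -1 E
1 100/17 100/17 50/17 50/17 -7 -1 E
2 40/9 40/9 20/9 20/9 -6 -1 E
3 100/29 100/29 50/29 50/29 -5 -1 E
4 200/73 200/73 100/73 100/73 -4 -1 E
5 20/9 20/9 10/9 10/9 -3 -1 E
6 200/109 200/109 100/109 100/109 -2 -1 E
final -1 -1 E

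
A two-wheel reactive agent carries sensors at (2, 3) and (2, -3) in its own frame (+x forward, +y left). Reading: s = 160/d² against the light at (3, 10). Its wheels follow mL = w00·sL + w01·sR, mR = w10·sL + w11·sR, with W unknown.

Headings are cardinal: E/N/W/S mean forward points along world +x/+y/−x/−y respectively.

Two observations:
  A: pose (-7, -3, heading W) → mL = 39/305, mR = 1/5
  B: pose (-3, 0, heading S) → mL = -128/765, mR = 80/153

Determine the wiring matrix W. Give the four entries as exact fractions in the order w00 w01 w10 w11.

-1/2 1/2 1/2 0

obs A: pose=(-7,-3,W) → sL=2/5, sR=40/61, mL=39/305, mR=1/5
obs B: pose=(-3,0,S) → sL=160/153, sR=32/45, mL=-128/765, mR=80/153
sensor matrix S = [[2/5, 40/61], [160/153, 32/45]]; det S = -93632/233325
solve [mL_A; mL_B] = S·[w00; w01] and [mR_A; mR_B] = S·[w10; w11]:
  w00 = -1/2, w01 = 1/2, w10 = 1/2, w11 = 0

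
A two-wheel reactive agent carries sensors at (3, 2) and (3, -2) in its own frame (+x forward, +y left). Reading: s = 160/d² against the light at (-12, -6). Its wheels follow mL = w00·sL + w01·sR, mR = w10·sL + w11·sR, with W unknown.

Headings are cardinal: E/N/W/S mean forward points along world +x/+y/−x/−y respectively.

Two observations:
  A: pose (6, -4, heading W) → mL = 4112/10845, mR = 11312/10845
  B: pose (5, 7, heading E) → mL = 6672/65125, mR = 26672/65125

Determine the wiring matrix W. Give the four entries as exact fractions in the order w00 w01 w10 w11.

obs A: pose=(6,-4,W) → sL=32/45, sR=160/241, mL=4112/10845, mR=11312/10845
obs B: pose=(5,7,E) → sL=32/125, sR=160/521, mL=6672/65125, mR=26672/65125
sensor matrix S = [[32/45, 160/241], [32/125, 160/521]]; det S = 1368064/28251225
solve [mL_A; mL_B] = S·[w00; w01] and [mR_A; mR_B] = S·[w10; w11]:
  w00 = 1, w01 = -1/2, w10 = 1, w11 = 1/2

1 -1/2 1 1/2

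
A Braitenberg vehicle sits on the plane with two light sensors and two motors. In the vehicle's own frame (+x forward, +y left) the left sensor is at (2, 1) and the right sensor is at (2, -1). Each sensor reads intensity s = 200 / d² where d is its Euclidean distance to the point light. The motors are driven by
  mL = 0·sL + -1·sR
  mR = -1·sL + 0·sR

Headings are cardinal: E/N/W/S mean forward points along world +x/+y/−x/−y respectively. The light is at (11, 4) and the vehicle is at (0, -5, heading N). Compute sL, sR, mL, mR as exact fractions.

left sensor world pos  = (-1, -3); dL² = 193
right sensor world pos = (1, -3); dR² = 149
sL = 200/193 = 200/193
sR = 200/149 = 200/149
mL = 0·sL + -1·sR = -200/149
mR = -1·sL + 0·sR = -200/193

200/193 200/149 -200/149 -200/193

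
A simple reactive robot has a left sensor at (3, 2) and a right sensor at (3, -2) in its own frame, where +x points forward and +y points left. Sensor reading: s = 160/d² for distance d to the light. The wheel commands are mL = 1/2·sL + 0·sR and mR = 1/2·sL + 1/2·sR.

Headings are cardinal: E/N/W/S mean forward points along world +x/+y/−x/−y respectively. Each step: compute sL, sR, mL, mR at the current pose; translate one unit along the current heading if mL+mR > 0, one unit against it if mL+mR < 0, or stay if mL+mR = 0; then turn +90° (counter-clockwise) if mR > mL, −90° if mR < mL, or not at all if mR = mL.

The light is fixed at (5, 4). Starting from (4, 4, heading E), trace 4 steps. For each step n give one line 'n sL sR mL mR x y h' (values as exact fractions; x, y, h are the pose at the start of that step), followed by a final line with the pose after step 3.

n=0: pose=(4,4,E); sL=20, sR=20; mL=10, mR=20; mL+mR=30 → advance +1; mR−mL=10 → turn +1·90°
n=1: pose=(5,4,N); sL=160/13, sR=160/13; mL=80/13, mR=160/13; mL+mR=240/13 → advance +1; mR−mL=80/13 → turn +1·90°
n=2: pose=(5,5,W); sL=16, sR=80/9; mL=8, mR=112/9; mL+mR=184/9 → advance +1; mR−mL=40/9 → turn +1·90°
n=3: pose=(4,5,S); sL=32, sR=160/13; mL=16, mR=288/13; mL+mR=496/13 → advance +1; mR−mL=80/13 → turn +1·90°

0 20 20 10 20 4 4 E
1 160/13 160/13 80/13 160/13 5 4 N
2 16 80/9 8 112/9 5 5 W
3 32 160/13 16 288/13 4 5 S
final 4 4 E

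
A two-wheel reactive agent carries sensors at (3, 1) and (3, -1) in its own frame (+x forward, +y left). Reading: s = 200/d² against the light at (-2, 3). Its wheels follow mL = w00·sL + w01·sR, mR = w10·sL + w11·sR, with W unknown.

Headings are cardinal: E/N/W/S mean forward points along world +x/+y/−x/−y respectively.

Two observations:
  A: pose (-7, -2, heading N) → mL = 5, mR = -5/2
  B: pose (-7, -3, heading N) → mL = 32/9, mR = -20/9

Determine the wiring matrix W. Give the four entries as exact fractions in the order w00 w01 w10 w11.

-1 1 -1/2 0

obs A: pose=(-7,-2,N) → sL=5, sR=10, mL=5, mR=-5/2
obs B: pose=(-7,-3,N) → sL=40/9, sR=8, mL=32/9, mR=-20/9
sensor matrix S = [[5, 10], [40/9, 8]]; det S = -40/9
solve [mL_A; mL_B] = S·[w00; w01] and [mR_A; mR_B] = S·[w10; w11]:
  w00 = -1, w01 = 1, w10 = -1/2, w11 = 0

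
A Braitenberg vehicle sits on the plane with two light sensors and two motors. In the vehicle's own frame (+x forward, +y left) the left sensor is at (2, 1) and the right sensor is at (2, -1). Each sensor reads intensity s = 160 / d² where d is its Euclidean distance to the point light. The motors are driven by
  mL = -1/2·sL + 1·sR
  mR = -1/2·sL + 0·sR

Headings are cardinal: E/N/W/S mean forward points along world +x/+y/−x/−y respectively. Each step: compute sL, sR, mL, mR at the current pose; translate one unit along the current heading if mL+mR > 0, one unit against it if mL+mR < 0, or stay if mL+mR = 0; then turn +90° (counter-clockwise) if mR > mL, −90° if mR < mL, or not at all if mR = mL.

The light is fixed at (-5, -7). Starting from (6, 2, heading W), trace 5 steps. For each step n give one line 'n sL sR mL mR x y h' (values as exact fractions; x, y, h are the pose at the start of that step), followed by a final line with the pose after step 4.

n=0: pose=(6,2,W); sL=32/29, sR=160/181; mL=1744/5249, mR=-16/29; mL+mR=-1152/5249 → advance -1; mR−mL=-160/181 → turn -1·90°
n=1: pose=(7,2,N); sL=80/121, sR=16/29; mL=776/3509, mR=-40/121; mL+mR=-384/3509 → advance -1; mR−mL=-16/29 → turn -1·90°
n=2: pose=(7,1,E); sL=160/277, sR=32/49; mL=4944/13573, mR=-80/277; mL+mR=1024/13573 → advance +1; mR−mL=-32/49 → turn -1·90°
n=3: pose=(8,1,S); sL=20/29, sR=8/9; mL=142/261, mR=-10/29; mL+mR=52/261 → advance +1; mR−mL=-8/9 → turn -1·90°
n=4: pose=(8,0,W); sL=160/157, sR=32/37; mL=2064/5809, mR=-80/157; mL+mR=-896/5809 → advance -1; mR−mL=-32/37 → turn -1·90°

0 32/29 160/181 1744/5249 -16/29 6 2 W
1 80/121 16/29 776/3509 -40/121 7 2 N
2 160/277 32/49 4944/13573 -80/277 7 1 E
3 20/29 8/9 142/261 -10/29 8 1 S
4 160/157 32/37 2064/5809 -80/157 8 0 W
final 9 0 N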